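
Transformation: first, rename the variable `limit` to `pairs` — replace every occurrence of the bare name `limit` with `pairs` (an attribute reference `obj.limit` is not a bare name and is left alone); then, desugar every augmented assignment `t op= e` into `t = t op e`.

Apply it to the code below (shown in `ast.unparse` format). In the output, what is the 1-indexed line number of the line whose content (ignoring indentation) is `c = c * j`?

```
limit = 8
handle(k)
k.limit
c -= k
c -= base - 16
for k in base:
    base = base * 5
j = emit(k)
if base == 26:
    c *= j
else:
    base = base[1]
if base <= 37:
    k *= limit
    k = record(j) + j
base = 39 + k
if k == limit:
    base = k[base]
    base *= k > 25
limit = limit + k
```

Transformed code:
pairs = 8
handle(k)
k.limit
c = c - k
c = c - (base - 16)
for k in base:
    base = base * 5
j = emit(k)
if base == 26:
    c = c * j
else:
    base = base[1]
if base <= 37:
    k = k * pairs
    k = record(j) + j
base = 39 + k
if k == pairs:
    base = k[base]
    base = base * (k > 25)
pairs = pairs + k

10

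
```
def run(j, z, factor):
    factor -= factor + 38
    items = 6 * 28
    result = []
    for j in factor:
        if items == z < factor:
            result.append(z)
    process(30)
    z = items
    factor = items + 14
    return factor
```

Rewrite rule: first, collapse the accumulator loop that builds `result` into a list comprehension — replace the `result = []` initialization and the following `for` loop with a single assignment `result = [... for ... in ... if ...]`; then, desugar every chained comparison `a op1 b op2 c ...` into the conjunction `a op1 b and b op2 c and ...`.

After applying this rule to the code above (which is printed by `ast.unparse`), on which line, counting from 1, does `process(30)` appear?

5

Transformed code:
def run(j, z, factor):
    factor -= factor + 38
    items = 6 * 28
    result = [z for j in factor if items == z and z < factor]
    process(30)
    z = items
    factor = items + 14
    return factor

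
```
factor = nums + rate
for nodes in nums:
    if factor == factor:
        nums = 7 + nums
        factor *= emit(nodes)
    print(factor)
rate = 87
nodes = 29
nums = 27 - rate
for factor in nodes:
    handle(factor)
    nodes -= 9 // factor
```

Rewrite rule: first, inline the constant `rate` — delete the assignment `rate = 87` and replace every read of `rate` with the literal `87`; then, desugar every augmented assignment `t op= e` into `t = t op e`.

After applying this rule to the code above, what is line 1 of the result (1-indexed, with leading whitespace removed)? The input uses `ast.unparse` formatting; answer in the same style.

Transformed code:
factor = nums + 87
for nodes in nums:
    if factor == factor:
        nums = 7 + nums
        factor = factor * emit(nodes)
    print(factor)
nodes = 29
nums = 27 - 87
for factor in nodes:
    handle(factor)
    nodes = nodes - 9 // factor

factor = nums + 87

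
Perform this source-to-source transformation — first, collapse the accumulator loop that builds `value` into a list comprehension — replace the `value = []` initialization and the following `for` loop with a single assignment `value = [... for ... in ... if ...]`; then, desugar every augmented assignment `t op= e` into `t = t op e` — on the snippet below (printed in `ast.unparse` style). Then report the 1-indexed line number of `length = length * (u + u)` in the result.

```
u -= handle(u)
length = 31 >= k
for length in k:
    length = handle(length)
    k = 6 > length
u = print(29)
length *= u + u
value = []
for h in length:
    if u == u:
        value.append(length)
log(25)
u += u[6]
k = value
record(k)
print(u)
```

7

Transformed code:
u = u - handle(u)
length = 31 >= k
for length in k:
    length = handle(length)
    k = 6 > length
u = print(29)
length = length * (u + u)
value = [length for h in length if u == u]
log(25)
u = u + u[6]
k = value
record(k)
print(u)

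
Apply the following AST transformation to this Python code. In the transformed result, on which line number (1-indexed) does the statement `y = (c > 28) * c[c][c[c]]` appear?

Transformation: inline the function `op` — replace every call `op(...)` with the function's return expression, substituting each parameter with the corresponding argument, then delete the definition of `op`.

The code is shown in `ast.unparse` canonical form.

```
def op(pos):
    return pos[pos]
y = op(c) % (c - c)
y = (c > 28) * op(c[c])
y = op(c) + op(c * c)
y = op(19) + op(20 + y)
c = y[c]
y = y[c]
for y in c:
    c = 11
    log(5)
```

Transformed code:
y = c[c] % (c - c)
y = (c > 28) * c[c][c[c]]
y = c[c] + (c * c)[c * c]
y = 19[19] + (20 + y)[20 + y]
c = y[c]
y = y[c]
for y in c:
    c = 11
    log(5)

2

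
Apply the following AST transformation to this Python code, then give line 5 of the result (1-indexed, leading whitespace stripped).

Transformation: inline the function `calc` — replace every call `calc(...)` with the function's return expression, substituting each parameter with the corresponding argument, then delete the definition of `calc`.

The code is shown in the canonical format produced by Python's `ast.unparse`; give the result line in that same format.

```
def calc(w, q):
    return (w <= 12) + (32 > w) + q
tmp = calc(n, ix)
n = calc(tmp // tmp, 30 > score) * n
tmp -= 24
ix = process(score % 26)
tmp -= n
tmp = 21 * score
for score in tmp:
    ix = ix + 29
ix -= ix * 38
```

Transformed code:
tmp = (n <= 12) + (32 > n) + ix
n = ((tmp // tmp <= 12) + (32 > tmp // tmp) + (30 > score)) * n
tmp -= 24
ix = process(score % 26)
tmp -= n
tmp = 21 * score
for score in tmp:
    ix = ix + 29
ix -= ix * 38

tmp -= n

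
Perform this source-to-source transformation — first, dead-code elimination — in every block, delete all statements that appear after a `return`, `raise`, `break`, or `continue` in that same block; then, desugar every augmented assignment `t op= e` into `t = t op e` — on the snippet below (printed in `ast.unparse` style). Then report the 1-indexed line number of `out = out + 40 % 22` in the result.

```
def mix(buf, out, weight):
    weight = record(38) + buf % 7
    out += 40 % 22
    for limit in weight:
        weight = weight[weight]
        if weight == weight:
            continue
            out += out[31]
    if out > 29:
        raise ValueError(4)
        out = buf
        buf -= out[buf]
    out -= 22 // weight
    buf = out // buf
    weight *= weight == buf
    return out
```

Transformed code:
def mix(buf, out, weight):
    weight = record(38) + buf % 7
    out = out + 40 % 22
    for limit in weight:
        weight = weight[weight]
        if weight == weight:
            continue
    if out > 29:
        raise ValueError(4)
    out = out - 22 // weight
    buf = out // buf
    weight = weight * (weight == buf)
    return out

3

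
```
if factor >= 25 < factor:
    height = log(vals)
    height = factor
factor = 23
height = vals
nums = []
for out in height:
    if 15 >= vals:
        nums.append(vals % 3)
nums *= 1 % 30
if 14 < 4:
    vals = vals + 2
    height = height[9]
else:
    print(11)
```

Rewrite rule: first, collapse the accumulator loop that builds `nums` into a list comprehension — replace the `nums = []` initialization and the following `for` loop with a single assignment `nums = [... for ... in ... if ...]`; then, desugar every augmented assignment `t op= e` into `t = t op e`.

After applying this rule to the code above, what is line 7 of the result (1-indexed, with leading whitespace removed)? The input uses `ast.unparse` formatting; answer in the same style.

Transformed code:
if factor >= 25 < factor:
    height = log(vals)
    height = factor
factor = 23
height = vals
nums = [vals % 3 for out in height if 15 >= vals]
nums = nums * (1 % 30)
if 14 < 4:
    vals = vals + 2
    height = height[9]
else:
    print(11)

nums = nums * (1 % 30)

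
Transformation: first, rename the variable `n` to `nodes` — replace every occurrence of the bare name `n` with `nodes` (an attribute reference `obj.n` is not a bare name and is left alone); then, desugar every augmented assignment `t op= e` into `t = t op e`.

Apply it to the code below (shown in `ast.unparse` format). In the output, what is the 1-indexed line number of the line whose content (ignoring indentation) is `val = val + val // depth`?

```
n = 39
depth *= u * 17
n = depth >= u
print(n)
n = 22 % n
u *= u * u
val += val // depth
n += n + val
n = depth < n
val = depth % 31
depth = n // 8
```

Transformed code:
nodes = 39
depth = depth * (u * 17)
nodes = depth >= u
print(nodes)
nodes = 22 % nodes
u = u * (u * u)
val = val + val // depth
nodes = nodes + (nodes + val)
nodes = depth < nodes
val = depth % 31
depth = nodes // 8

7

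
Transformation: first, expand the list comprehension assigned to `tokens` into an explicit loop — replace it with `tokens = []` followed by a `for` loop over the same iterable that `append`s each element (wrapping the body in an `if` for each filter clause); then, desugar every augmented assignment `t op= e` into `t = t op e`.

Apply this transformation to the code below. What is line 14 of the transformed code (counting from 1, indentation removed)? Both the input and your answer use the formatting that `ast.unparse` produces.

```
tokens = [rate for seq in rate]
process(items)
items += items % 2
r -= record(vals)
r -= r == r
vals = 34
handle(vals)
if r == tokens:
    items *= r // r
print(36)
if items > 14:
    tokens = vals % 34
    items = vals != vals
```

tokens = vals % 34

Transformed code:
tokens = []
for seq in rate:
    tokens.append(rate)
process(items)
items = items + items % 2
r = r - record(vals)
r = r - (r == r)
vals = 34
handle(vals)
if r == tokens:
    items = items * (r // r)
print(36)
if items > 14:
    tokens = vals % 34
    items = vals != vals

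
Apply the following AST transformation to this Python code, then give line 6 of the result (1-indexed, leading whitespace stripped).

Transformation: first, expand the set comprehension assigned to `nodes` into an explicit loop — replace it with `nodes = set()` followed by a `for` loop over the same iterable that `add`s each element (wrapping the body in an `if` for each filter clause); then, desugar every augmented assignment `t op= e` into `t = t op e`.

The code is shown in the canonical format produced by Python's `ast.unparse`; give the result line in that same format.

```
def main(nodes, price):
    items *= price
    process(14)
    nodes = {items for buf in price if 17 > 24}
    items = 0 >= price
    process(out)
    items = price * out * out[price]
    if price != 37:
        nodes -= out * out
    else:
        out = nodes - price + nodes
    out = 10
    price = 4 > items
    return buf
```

if 17 > 24:

Transformed code:
def main(nodes, price):
    items = items * price
    process(14)
    nodes = set()
    for buf in price:
        if 17 > 24:
            nodes.add(items)
    items = 0 >= price
    process(out)
    items = price * out * out[price]
    if price != 37:
        nodes = nodes - out * out
    else:
        out = nodes - price + nodes
    out = 10
    price = 4 > items
    return buf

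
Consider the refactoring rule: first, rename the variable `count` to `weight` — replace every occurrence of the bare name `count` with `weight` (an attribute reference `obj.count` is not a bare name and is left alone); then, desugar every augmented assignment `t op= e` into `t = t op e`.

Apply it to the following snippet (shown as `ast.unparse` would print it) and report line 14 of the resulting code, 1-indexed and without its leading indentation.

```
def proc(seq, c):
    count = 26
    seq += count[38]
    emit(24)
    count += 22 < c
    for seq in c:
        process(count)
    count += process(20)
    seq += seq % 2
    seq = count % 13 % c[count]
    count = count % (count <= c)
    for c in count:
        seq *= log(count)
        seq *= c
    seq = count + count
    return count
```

Transformed code:
def proc(seq, c):
    weight = 26
    seq = seq + weight[38]
    emit(24)
    weight = weight + (22 < c)
    for seq in c:
        process(weight)
    weight = weight + process(20)
    seq = seq + seq % 2
    seq = weight % 13 % c[weight]
    weight = weight % (weight <= c)
    for c in weight:
        seq = seq * log(weight)
        seq = seq * c
    seq = weight + weight
    return weight

seq = seq * c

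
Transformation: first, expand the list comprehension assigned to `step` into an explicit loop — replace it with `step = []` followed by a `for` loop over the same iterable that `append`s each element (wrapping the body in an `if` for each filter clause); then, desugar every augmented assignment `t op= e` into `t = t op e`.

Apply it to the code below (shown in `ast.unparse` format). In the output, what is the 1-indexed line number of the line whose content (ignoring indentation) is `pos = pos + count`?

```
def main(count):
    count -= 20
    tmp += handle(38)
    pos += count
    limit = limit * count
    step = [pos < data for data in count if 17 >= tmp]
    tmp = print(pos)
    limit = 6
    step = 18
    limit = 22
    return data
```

Transformed code:
def main(count):
    count = count - 20
    tmp = tmp + handle(38)
    pos = pos + count
    limit = limit * count
    step = []
    for data in count:
        if 17 >= tmp:
            step.append(pos < data)
    tmp = print(pos)
    limit = 6
    step = 18
    limit = 22
    return data

4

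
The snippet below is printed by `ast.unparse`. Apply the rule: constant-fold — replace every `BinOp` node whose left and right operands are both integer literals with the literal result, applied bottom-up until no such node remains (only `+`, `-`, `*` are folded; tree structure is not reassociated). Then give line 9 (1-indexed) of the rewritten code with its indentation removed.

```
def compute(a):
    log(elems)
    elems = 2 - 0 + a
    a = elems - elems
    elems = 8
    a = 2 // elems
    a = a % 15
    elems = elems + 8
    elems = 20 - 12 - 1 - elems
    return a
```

elems = 7 - elems

Transformed code:
def compute(a):
    log(elems)
    elems = 2 + a
    a = elems - elems
    elems = 8
    a = 2 // elems
    a = a % 15
    elems = elems + 8
    elems = 7 - elems
    return a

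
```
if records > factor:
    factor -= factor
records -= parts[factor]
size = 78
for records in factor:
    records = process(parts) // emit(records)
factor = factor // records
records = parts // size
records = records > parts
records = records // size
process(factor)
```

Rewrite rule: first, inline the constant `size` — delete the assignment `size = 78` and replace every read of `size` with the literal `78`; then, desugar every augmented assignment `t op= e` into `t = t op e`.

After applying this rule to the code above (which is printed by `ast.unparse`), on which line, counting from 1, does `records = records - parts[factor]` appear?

Transformed code:
if records > factor:
    factor = factor - factor
records = records - parts[factor]
for records in factor:
    records = process(parts) // emit(records)
factor = factor // records
records = parts // 78
records = records > parts
records = records // 78
process(factor)

3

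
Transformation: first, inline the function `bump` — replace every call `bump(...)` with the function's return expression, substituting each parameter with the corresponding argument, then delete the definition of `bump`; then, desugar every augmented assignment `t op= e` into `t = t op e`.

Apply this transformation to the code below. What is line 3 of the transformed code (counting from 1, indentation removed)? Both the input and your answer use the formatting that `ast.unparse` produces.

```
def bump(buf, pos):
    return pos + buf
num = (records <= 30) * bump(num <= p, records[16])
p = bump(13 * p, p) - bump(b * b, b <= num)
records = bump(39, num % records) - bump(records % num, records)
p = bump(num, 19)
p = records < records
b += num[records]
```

records = num % records + 39 - (records + records % num)

Transformed code:
num = (records <= 30) * (records[16] + (num <= p))
p = p + 13 * p - ((b <= num) + b * b)
records = num % records + 39 - (records + records % num)
p = 19 + num
p = records < records
b = b + num[records]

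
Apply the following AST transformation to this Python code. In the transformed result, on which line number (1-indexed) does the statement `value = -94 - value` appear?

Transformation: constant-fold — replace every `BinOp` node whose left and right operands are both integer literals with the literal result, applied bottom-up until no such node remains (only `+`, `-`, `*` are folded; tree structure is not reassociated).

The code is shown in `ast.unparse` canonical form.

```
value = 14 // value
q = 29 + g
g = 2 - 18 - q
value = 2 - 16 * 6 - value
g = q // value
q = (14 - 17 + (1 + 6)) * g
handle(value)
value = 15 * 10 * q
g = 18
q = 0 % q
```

4

Transformed code:
value = 14 // value
q = 29 + g
g = -16 - q
value = -94 - value
g = q // value
q = 4 * g
handle(value)
value = 150 * q
g = 18
q = 0 % q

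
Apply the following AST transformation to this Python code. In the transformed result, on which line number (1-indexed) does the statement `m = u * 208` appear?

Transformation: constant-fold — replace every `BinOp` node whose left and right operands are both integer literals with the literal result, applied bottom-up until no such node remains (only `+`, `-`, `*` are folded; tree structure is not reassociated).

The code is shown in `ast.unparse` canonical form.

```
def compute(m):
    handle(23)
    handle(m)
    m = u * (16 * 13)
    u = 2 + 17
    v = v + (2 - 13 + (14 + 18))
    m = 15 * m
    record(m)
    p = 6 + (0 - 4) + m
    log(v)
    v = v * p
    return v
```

Transformed code:
def compute(m):
    handle(23)
    handle(m)
    m = u * 208
    u = 19
    v = v + 21
    m = 15 * m
    record(m)
    p = 2 + m
    log(v)
    v = v * p
    return v

4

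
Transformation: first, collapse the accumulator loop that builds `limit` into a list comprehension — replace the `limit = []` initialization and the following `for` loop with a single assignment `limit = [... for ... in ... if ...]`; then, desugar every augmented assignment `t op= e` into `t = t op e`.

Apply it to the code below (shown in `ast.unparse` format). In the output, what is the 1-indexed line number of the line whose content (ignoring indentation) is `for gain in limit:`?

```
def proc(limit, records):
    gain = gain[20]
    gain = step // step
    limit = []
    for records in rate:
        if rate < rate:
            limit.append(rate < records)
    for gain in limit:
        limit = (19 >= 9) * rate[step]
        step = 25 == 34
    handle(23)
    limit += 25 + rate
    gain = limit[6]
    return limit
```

Transformed code:
def proc(limit, records):
    gain = gain[20]
    gain = step // step
    limit = [rate < records for records in rate if rate < rate]
    for gain in limit:
        limit = (19 >= 9) * rate[step]
        step = 25 == 34
    handle(23)
    limit = limit + (25 + rate)
    gain = limit[6]
    return limit

5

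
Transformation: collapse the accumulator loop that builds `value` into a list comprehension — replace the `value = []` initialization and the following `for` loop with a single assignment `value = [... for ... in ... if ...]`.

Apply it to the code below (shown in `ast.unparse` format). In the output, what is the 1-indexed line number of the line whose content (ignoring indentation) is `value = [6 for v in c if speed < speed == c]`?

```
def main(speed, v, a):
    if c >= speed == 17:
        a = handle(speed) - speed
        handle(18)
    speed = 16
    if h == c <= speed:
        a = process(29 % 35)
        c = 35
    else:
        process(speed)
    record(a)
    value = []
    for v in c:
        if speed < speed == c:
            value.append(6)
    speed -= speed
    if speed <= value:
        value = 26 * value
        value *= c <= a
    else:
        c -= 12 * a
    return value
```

12

Transformed code:
def main(speed, v, a):
    if c >= speed == 17:
        a = handle(speed) - speed
        handle(18)
    speed = 16
    if h == c <= speed:
        a = process(29 % 35)
        c = 35
    else:
        process(speed)
    record(a)
    value = [6 for v in c if speed < speed == c]
    speed -= speed
    if speed <= value:
        value = 26 * value
        value *= c <= a
    else:
        c -= 12 * a
    return value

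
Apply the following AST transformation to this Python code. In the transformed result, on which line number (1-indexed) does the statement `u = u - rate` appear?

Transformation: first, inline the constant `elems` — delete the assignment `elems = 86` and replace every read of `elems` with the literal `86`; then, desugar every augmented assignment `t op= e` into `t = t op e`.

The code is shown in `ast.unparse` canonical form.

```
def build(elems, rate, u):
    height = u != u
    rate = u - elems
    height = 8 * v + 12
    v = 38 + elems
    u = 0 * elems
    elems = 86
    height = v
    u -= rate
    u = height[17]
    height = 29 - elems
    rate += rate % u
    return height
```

Transformed code:
def build(elems, rate, u):
    height = u != u
    rate = u - 86
    height = 8 * v + 12
    v = 38 + 86
    u = 0 * 86
    height = v
    u = u - rate
    u = height[17]
    height = 29 - 86
    rate = rate + rate % u
    return height

8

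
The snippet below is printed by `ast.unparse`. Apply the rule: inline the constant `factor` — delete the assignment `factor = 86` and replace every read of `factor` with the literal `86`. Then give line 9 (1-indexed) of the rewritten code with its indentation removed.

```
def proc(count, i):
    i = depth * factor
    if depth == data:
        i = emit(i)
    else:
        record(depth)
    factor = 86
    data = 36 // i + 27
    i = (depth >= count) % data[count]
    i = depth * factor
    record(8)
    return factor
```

i = depth * 86

Transformed code:
def proc(count, i):
    i = depth * 86
    if depth == data:
        i = emit(i)
    else:
        record(depth)
    data = 36 // i + 27
    i = (depth >= count) % data[count]
    i = depth * 86
    record(8)
    return 86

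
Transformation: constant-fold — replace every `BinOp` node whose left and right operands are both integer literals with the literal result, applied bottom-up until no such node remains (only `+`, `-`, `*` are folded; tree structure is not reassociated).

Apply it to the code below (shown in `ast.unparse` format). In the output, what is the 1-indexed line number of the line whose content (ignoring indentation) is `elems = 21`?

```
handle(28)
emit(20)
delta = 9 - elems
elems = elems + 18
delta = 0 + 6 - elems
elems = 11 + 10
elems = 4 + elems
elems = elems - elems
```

Transformed code:
handle(28)
emit(20)
delta = 9 - elems
elems = elems + 18
delta = 6 - elems
elems = 21
elems = 4 + elems
elems = elems - elems

6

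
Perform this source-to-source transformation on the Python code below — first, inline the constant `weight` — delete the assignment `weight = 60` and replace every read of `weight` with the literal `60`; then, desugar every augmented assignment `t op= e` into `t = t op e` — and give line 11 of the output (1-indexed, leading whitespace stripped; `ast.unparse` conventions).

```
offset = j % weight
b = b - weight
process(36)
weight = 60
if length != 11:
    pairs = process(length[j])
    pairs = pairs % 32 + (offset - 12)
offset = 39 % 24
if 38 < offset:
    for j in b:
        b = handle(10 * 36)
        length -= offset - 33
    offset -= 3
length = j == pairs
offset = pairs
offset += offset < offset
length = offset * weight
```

length = length - (offset - 33)

Transformed code:
offset = j % 60
b = b - 60
process(36)
if length != 11:
    pairs = process(length[j])
    pairs = pairs % 32 + (offset - 12)
offset = 39 % 24
if 38 < offset:
    for j in b:
        b = handle(10 * 36)
        length = length - (offset - 33)
    offset = offset - 3
length = j == pairs
offset = pairs
offset = offset + (offset < offset)
length = offset * 60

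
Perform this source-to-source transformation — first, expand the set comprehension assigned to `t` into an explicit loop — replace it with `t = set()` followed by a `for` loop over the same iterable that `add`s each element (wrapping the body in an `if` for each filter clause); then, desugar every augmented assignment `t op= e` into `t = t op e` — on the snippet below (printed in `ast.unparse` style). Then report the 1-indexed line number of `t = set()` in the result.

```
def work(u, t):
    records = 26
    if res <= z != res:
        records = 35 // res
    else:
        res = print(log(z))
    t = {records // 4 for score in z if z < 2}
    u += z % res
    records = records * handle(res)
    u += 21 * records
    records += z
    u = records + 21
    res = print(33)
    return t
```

Transformed code:
def work(u, t):
    records = 26
    if res <= z != res:
        records = 35 // res
    else:
        res = print(log(z))
    t = set()
    for score in z:
        if z < 2:
            t.add(records // 4)
    u = u + z % res
    records = records * handle(res)
    u = u + 21 * records
    records = records + z
    u = records + 21
    res = print(33)
    return t

7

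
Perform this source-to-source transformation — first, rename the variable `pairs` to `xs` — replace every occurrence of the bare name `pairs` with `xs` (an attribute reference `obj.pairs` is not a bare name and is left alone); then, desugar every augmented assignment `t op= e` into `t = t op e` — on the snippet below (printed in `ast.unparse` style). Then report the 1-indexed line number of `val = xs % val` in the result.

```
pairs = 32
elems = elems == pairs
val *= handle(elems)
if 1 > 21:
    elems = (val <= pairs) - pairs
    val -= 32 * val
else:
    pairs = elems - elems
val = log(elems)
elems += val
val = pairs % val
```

11

Transformed code:
xs = 32
elems = elems == xs
val = val * handle(elems)
if 1 > 21:
    elems = (val <= xs) - xs
    val = val - 32 * val
else:
    xs = elems - elems
val = log(elems)
elems = elems + val
val = xs % val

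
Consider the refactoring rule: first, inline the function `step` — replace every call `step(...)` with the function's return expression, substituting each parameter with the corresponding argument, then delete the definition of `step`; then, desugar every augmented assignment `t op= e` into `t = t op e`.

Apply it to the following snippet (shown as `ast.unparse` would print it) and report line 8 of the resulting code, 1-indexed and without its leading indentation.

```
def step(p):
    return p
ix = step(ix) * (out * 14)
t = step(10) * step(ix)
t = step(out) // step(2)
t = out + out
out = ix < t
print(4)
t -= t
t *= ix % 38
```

t = t * (ix % 38)

Transformed code:
ix = ix * (out * 14)
t = 10 * ix
t = out // 2
t = out + out
out = ix < t
print(4)
t = t - t
t = t * (ix % 38)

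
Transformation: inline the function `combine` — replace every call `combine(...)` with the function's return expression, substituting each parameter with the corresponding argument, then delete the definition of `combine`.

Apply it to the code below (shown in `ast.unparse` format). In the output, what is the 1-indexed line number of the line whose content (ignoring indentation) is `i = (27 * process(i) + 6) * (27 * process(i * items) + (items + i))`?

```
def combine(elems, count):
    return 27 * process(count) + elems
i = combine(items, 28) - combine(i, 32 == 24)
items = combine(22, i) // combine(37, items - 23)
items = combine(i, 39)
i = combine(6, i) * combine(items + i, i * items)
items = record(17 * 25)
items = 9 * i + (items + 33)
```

4

Transformed code:
i = 27 * process(28) + items - (27 * process(32 == 24) + i)
items = (27 * process(i) + 22) // (27 * process(items - 23) + 37)
items = 27 * process(39) + i
i = (27 * process(i) + 6) * (27 * process(i * items) + (items + i))
items = record(17 * 25)
items = 9 * i + (items + 33)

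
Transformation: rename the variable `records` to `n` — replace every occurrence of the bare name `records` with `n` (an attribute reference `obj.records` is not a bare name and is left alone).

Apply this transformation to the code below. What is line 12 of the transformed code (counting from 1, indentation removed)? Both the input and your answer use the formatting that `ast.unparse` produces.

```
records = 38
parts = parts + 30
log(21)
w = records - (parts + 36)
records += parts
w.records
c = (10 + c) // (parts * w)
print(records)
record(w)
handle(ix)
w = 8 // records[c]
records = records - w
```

n = n - w

Transformed code:
n = 38
parts = parts + 30
log(21)
w = n - (parts + 36)
n += parts
w.records
c = (10 + c) // (parts * w)
print(n)
record(w)
handle(ix)
w = 8 // n[c]
n = n - w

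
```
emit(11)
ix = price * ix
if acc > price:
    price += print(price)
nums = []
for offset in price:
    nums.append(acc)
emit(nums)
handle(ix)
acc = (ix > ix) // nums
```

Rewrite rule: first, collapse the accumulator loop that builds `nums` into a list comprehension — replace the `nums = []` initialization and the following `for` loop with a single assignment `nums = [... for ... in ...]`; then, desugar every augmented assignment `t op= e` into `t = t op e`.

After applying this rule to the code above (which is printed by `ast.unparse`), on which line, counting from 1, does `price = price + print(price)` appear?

4

Transformed code:
emit(11)
ix = price * ix
if acc > price:
    price = price + print(price)
nums = [acc for offset in price]
emit(nums)
handle(ix)
acc = (ix > ix) // nums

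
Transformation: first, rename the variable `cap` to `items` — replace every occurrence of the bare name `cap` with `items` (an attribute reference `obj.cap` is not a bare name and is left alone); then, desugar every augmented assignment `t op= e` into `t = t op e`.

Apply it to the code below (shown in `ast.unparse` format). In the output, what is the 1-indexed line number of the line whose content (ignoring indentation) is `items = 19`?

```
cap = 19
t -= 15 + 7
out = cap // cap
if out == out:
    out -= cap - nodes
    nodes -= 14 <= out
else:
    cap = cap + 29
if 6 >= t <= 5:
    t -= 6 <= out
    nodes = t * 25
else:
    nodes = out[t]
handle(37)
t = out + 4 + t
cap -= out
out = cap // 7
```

1

Transformed code:
items = 19
t = t - (15 + 7)
out = items // items
if out == out:
    out = out - (items - nodes)
    nodes = nodes - (14 <= out)
else:
    items = items + 29
if 6 >= t <= 5:
    t = t - (6 <= out)
    nodes = t * 25
else:
    nodes = out[t]
handle(37)
t = out + 4 + t
items = items - out
out = items // 7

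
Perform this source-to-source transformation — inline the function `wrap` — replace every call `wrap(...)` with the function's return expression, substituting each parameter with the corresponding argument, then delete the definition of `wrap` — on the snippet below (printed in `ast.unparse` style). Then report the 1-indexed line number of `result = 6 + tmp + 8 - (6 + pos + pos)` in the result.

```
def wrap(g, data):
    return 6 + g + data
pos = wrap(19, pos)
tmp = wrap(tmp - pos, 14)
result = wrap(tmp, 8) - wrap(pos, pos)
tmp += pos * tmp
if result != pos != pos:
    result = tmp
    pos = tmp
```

3

Transformed code:
pos = 6 + 19 + pos
tmp = 6 + (tmp - pos) + 14
result = 6 + tmp + 8 - (6 + pos + pos)
tmp += pos * tmp
if result != pos != pos:
    result = tmp
    pos = tmp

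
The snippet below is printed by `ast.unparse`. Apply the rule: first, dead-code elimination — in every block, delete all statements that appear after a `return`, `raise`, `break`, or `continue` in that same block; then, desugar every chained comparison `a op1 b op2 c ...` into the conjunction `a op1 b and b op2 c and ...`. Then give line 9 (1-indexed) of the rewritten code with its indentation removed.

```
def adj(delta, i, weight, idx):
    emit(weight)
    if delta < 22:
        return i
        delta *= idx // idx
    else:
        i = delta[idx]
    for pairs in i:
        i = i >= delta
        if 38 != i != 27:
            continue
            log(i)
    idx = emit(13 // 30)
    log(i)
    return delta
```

if 38 != i and i != 27:

Transformed code:
def adj(delta, i, weight, idx):
    emit(weight)
    if delta < 22:
        return i
    else:
        i = delta[idx]
    for pairs in i:
        i = i >= delta
        if 38 != i and i != 27:
            continue
    idx = emit(13 // 30)
    log(i)
    return delta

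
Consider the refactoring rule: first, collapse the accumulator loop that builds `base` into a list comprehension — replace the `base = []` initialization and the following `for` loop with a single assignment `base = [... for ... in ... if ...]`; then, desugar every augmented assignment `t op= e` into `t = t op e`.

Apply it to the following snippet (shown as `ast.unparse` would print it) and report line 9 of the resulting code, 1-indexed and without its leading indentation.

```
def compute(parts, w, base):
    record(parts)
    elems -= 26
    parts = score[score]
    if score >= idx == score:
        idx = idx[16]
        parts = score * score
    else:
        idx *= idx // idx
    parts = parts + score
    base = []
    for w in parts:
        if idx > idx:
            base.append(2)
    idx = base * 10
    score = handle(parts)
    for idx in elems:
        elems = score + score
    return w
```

idx = idx * (idx // idx)

Transformed code:
def compute(parts, w, base):
    record(parts)
    elems = elems - 26
    parts = score[score]
    if score >= idx == score:
        idx = idx[16]
        parts = score * score
    else:
        idx = idx * (idx // idx)
    parts = parts + score
    base = [2 for w in parts if idx > idx]
    idx = base * 10
    score = handle(parts)
    for idx in elems:
        elems = score + score
    return w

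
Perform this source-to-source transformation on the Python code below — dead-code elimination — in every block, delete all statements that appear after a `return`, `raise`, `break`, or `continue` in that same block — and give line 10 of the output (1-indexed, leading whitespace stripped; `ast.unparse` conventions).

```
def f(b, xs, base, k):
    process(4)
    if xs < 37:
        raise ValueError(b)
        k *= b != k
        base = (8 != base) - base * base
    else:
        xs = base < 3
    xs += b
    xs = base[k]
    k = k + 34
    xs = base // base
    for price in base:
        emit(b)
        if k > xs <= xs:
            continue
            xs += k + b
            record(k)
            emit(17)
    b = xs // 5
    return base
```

Transformed code:
def f(b, xs, base, k):
    process(4)
    if xs < 37:
        raise ValueError(b)
    else:
        xs = base < 3
    xs += b
    xs = base[k]
    k = k + 34
    xs = base // base
    for price in base:
        emit(b)
        if k > xs <= xs:
            continue
    b = xs // 5
    return base

xs = base // base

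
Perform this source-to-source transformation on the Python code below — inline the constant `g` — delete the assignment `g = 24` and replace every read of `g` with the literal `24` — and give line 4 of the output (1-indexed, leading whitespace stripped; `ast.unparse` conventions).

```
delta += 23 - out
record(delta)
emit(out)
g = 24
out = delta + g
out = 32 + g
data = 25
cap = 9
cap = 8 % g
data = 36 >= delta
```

out = delta + 24

Transformed code:
delta += 23 - out
record(delta)
emit(out)
out = delta + 24
out = 32 + 24
data = 25
cap = 9
cap = 8 % 24
data = 36 >= delta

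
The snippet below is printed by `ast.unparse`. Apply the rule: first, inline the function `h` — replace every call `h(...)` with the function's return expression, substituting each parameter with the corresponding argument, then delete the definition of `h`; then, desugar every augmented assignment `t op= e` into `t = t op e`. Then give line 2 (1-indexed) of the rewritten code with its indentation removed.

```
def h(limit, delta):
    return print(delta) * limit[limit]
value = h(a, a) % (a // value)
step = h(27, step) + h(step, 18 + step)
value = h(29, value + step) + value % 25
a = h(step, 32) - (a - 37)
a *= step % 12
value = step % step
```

step = print(step) * 27[27] + print(18 + step) * step[step]

Transformed code:
value = print(a) * a[a] % (a // value)
step = print(step) * 27[27] + print(18 + step) * step[step]
value = print(value + step) * 29[29] + value % 25
a = print(32) * step[step] - (a - 37)
a = a * (step % 12)
value = step % step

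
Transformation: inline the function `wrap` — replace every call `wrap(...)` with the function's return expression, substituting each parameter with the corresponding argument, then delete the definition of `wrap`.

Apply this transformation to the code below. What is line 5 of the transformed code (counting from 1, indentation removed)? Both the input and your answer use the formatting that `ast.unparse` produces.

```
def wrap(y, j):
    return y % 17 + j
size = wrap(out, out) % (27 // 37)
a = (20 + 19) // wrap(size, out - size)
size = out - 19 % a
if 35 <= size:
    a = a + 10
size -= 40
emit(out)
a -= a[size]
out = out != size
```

a = a + 10

Transformed code:
size = (out % 17 + out) % (27 // 37)
a = (20 + 19) // (size % 17 + (out - size))
size = out - 19 % a
if 35 <= size:
    a = a + 10
size -= 40
emit(out)
a -= a[size]
out = out != size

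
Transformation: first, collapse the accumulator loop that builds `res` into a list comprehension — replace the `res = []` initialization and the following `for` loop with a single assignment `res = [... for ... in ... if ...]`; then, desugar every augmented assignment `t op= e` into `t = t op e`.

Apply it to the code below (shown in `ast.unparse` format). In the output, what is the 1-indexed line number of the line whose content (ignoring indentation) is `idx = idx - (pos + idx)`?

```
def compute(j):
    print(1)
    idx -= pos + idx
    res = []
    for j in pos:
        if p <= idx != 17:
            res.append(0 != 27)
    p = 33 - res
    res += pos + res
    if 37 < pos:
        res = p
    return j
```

3

Transformed code:
def compute(j):
    print(1)
    idx = idx - (pos + idx)
    res = [0 != 27 for j in pos if p <= idx != 17]
    p = 33 - res
    res = res + (pos + res)
    if 37 < pos:
        res = p
    return j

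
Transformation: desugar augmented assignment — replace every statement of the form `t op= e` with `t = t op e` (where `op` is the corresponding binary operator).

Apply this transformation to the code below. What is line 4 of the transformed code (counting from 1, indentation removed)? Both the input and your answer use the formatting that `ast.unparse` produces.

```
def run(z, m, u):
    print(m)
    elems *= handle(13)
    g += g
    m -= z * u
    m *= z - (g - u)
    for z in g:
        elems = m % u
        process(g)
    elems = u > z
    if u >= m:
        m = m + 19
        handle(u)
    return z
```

g = g + g

Transformed code:
def run(z, m, u):
    print(m)
    elems = elems * handle(13)
    g = g + g
    m = m - z * u
    m = m * (z - (g - u))
    for z in g:
        elems = m % u
        process(g)
    elems = u > z
    if u >= m:
        m = m + 19
        handle(u)
    return z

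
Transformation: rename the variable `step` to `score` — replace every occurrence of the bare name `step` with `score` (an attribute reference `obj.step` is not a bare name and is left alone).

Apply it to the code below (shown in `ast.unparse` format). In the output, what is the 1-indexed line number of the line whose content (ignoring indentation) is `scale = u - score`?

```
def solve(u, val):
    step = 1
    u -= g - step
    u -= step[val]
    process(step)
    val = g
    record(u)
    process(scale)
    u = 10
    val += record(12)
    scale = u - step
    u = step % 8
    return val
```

11

Transformed code:
def solve(u, val):
    score = 1
    u -= g - score
    u -= score[val]
    process(score)
    val = g
    record(u)
    process(scale)
    u = 10
    val += record(12)
    scale = u - score
    u = score % 8
    return val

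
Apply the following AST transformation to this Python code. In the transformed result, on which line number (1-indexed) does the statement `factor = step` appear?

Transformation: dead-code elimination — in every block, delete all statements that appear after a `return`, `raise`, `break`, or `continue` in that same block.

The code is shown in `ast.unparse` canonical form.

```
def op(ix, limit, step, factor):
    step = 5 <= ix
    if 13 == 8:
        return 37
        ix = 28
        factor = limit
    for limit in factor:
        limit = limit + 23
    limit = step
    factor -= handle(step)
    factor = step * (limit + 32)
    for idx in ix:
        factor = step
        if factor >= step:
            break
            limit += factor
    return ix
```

Transformed code:
def op(ix, limit, step, factor):
    step = 5 <= ix
    if 13 == 8:
        return 37
    for limit in factor:
        limit = limit + 23
    limit = step
    factor -= handle(step)
    factor = step * (limit + 32)
    for idx in ix:
        factor = step
        if factor >= step:
            break
    return ix

11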